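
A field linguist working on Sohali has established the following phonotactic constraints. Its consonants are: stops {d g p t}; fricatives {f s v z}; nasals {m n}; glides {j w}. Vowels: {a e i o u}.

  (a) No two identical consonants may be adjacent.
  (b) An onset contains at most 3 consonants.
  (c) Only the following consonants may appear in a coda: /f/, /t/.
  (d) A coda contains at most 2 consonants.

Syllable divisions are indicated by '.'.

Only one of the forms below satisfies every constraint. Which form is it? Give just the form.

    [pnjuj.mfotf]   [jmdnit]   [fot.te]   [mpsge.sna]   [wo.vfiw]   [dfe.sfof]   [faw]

[dfe.sfof]

[pnjuj.mfotf] — violates constraint (c): syllable 1 coda contains /j/, which is not a licensed coda consonant → ill-formed
[jmdnit] — violates constraint (b): syllable 1 onset /jmdn/ has 4 consonants (> 3) → ill-formed
[fot.te] — violates constraint (a): adjacent identical consonants /tt/ → ill-formed
[mpsge.sna] — violates constraint (b): syllable 1 onset /mpsg/ has 4 consonants (> 3) → ill-formed
[wo.vfiw] — violates constraint (c): syllable 2 coda contains /w/, which is not a licensed coda consonant → ill-formed
[dfe.sfof] — σ1 onset /df/ (2C), coda /∅/ ok; σ2 onset /sf/ (2C), coda /f/ ok → well-formed
[faw] — violates constraint (c): syllable 1 coda contains /w/, which is not a licensed coda consonant → ill-formed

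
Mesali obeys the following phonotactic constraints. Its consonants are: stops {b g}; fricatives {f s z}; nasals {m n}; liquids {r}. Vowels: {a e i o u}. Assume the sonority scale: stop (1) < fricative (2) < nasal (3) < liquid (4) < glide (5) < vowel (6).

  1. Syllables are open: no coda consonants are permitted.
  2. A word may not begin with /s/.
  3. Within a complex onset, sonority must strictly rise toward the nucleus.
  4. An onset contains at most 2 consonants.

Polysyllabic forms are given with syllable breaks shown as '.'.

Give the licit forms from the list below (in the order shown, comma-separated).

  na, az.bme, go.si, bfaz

na — σ1 onset /n/, coda /∅/ ok → licit
az.bme — violates constraint 1: syllable 1 coda /z/ has 1 consonant (> 0) → illicit
go.si — σ1 onset /g/, coda /∅/ ok; σ2 onset /s/, coda /∅/ ok → licit
bfaz — violates constraint 1: syllable 1 coda /z/ has 1 consonant (> 0) → illicit

na, go.si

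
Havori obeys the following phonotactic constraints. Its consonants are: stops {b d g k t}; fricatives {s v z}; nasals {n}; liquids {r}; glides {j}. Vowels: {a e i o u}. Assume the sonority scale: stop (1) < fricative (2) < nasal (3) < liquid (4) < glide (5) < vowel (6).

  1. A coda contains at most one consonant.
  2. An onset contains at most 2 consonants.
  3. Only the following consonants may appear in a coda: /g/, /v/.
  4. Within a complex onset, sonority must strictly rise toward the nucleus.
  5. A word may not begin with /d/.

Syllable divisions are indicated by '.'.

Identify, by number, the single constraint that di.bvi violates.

5

di.bvi: word begins with /d/.
This is a violation of constraint 5: "A word may not begin with /d/."
The remaining constraints (1, 2, 3, 4) are satisfied.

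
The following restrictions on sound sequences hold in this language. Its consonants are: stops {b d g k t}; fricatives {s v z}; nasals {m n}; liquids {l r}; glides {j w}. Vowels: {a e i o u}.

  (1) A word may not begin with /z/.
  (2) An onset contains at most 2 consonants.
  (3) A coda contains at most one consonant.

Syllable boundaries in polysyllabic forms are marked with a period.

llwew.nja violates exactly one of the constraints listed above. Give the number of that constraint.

2

llwew.nja: syllable 1 onset /llw/ has 3 consonants (> 2).
This is a violation of constraint 2: "An onset contains at most 2 consonants."
The remaining constraints (1, 3) are satisfied.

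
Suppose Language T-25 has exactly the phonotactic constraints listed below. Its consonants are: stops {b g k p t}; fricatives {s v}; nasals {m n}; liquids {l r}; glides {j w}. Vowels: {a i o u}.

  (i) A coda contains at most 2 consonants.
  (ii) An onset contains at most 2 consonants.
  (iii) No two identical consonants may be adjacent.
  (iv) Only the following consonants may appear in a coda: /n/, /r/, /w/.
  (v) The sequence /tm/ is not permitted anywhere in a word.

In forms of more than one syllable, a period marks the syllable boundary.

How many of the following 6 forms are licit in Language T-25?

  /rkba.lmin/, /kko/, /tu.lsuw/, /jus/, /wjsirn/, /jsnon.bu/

1

/rkba.lmin/ — violates constraint (ii): syllable 1 onset /rkb/ has 3 consonants (> 2) → illicit
/kko/ — violates constraint (iii): adjacent identical consonants /kk/ → illicit
/tu.lsuw/ — σ1 onset /t/, coda /∅/ ok; σ2 onset /ls/ (2C), coda /w/ ok → licit
/jus/ — violates constraint (iv): syllable 1 coda contains /s/, which is not a licensed coda consonant → illicit
/wjsirn/ — violates constraint (ii): syllable 1 onset /wjs/ has 3 consonants (> 2) → illicit
/jsnon.bu/ — violates constraint (ii): syllable 1 onset /jsn/ has 3 consonants (> 2) → illicit
Licit: /tu.lsuw/ → 1.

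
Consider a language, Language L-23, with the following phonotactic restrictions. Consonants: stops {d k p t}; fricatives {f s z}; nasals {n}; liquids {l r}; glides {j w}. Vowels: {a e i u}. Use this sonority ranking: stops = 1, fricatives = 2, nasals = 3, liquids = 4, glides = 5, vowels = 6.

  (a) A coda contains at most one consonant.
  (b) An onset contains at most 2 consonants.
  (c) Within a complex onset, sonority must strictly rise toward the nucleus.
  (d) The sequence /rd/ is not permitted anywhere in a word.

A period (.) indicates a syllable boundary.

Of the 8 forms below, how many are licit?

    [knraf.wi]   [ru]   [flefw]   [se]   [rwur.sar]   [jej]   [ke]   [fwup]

6

[knraf.wi] — violates constraint (b): syllable 1 onset /knr/ has 3 consonants (> 2) → illicit
[ru] — σ1 onset /r/, coda /∅/ ok → licit
[flefw] — violates constraint (a): syllable 1 coda /fw/ has 2 consonants (> 1) → illicit
[se] — σ1 onset /s/, coda /∅/ ok → licit
[rwur.sar] — σ1 onset /rw/ (4→5 rises), coda /r/ ok; σ2 onset /s/, coda /r/ ok → licit
[jej] — σ1 onset /j/, coda /j/ ok → licit
[ke] — σ1 onset /k/, coda /∅/ ok → licit
[fwup] — σ1 onset /fw/ (2→5 rises), coda /p/ ok → licit
Licit: [ru], [se], [rwur.sar], [jej], [ke], [fwup] → 6.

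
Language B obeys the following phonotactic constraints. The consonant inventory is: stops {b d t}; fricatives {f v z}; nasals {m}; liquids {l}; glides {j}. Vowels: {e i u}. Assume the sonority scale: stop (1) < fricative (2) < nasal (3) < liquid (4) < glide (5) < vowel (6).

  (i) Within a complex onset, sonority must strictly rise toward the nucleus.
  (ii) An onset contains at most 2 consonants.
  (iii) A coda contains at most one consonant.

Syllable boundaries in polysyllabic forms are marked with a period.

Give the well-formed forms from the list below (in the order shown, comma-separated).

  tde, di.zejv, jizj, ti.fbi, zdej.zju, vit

vit

tde — violates constraint (i): syllable 1 onset /td/: /t/ (stop, 1) → /d/ (stop, 1) does not rise → ill-formed
di.zejv — violates constraint (iii): syllable 2 coda /jv/ has 2 consonants (> 1) → ill-formed
jizj — violates constraint (iii): syllable 1 coda /zj/ has 2 consonants (> 1) → ill-formed
ti.fbi — violates constraint (i): syllable 2 onset /fb/: /f/ (fricative, 2) → /b/ (stop, 1) does not rise → ill-formed
zdej.zju — violates constraint (i): syllable 1 onset /zd/: /z/ (fricative, 2) → /d/ (stop, 1) does not rise → ill-formed
vit — σ1 onset /v/, coda /t/ ok → well-formed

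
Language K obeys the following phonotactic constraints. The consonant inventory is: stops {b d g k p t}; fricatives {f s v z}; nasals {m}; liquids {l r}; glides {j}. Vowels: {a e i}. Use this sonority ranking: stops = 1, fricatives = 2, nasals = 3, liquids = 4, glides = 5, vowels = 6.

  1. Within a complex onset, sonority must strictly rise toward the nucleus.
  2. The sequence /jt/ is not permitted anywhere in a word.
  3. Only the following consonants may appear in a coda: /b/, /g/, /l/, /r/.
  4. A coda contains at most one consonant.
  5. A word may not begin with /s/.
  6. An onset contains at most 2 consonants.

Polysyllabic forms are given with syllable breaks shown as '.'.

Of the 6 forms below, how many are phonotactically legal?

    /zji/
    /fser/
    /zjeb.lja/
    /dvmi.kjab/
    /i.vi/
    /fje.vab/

/zji/ — σ1 onset /zj/ (2→5 rises), coda /∅/ ok → phonotactically legal
/fser/ — violates constraint 1: syllable 1 onset /fs/: /f/ (fricative, 2) → /s/ (fricative, 2) does not rise → phonotactically illegal
/zjeb.lja/ — σ1 onset /zj/ (2→5 rises), coda /b/ ok; σ2 onset /lj/ (4→5 rises), coda /∅/ ok → phonotactically legal
/dvmi.kjab/ — violates constraint 6: syllable 1 onset /dvm/ has 3 consonants (> 2) → phonotactically illegal
/i.vi/ — σ1 onset /∅/, coda /∅/ ok; σ2 onset /v/, coda /∅/ ok → phonotactically legal
/fje.vab/ — σ1 onset /fj/ (2→5 rises), coda /∅/ ok; σ2 onset /v/, coda /b/ ok → phonotactically legal
Phonotactically legal: /zji/, /zjeb.lja/, /i.vi/, /fje.vab/ → 4.

4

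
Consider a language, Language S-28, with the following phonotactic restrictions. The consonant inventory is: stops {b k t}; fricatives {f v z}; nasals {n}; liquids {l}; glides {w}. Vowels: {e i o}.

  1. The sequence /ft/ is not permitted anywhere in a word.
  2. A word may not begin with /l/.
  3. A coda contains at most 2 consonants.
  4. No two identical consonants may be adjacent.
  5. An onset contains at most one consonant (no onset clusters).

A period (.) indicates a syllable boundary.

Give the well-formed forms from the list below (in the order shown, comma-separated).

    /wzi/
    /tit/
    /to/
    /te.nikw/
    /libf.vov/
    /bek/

/tit/, /to/, /te.nikw/, /bek/

/wzi/ — violates constraint 5: syllable 1 onset /wz/ has 2 consonants (> 1) → ill-formed
/tit/ — σ1 onset /t/, coda /t/ ok → well-formed
/to/ — σ1 onset /t/, coda /∅/ ok → well-formed
/te.nikw/ — σ1 onset /t/, coda /∅/ ok; σ2 onset /n/, coda /kw/ (2C) ok → well-formed
/libf.vov/ — violates constraint 2: word begins with /l/ → ill-formed
/bek/ — σ1 onset /b/, coda /k/ ok → well-formed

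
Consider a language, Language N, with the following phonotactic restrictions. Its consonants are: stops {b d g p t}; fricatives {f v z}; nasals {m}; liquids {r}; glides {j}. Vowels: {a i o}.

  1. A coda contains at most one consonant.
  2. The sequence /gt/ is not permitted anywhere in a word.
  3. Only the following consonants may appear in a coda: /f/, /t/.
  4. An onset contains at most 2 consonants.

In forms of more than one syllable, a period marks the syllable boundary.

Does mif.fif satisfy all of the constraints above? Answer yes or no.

yes

mif.fif — σ1 onset /m/, coda /f/ ok; σ2 onset /f/, coda /f/ ok → licit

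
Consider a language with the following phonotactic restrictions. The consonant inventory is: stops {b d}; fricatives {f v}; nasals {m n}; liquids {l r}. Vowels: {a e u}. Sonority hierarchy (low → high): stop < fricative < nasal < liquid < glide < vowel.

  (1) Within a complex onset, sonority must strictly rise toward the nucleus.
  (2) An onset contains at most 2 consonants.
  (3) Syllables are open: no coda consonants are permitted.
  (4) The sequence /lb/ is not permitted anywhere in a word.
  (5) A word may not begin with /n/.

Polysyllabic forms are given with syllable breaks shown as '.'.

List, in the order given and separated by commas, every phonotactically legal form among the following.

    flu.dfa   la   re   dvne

flu.dfa — σ1 onset /fl/ (2→4 rises), coda /∅/ ok; σ2 onset /df/ (1→2 rises), coda /∅/ ok → phonotactically legal
la — σ1 onset /l/, coda /∅/ ok → phonotactically legal
re — σ1 onset /r/, coda /∅/ ok → phonotactically legal
dvne — violates constraint 2: syllable 1 onset /dvn/ has 3 consonants (> 2) → phonotactically illegal

flu.dfa, la, re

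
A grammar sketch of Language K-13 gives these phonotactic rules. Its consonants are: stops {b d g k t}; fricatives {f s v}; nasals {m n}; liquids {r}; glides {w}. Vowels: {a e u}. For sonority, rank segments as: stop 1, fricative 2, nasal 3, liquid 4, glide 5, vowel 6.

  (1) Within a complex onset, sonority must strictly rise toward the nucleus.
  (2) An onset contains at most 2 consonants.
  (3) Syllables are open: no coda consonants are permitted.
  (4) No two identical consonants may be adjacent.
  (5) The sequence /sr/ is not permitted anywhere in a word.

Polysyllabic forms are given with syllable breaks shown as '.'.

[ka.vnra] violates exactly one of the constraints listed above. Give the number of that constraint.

[ka.vnra]: syllable 2 onset /vnr/ has 3 consonants (> 2).
This is a violation of constraint 2: "An onset contains at most 2 consonants."
The remaining constraints (1, 3, 4, 5) are satisfied.

2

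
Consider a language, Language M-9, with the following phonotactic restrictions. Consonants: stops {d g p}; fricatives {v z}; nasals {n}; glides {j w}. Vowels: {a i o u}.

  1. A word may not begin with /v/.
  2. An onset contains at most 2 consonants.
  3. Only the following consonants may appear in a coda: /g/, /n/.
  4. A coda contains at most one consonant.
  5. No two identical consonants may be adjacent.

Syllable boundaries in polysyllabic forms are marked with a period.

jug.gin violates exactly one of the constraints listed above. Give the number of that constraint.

jug.gin: adjacent identical consonants /gg/.
This is a violation of constraint 5: "No two identical consonants may be adjacent."
The remaining constraints (1, 2, 3, 4) are satisfied.

5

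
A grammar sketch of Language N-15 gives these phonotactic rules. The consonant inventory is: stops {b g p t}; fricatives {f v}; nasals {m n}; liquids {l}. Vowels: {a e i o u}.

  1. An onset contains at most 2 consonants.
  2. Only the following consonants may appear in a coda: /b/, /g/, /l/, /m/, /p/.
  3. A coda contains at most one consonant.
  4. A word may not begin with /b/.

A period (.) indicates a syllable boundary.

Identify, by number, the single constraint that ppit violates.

ppit: syllable 1 coda contains /t/, which is not a licensed coda consonant.
This is a violation of constraint 2: "Only the following consonants may appear in a coda: /b/, /g/, /l/, /m/, /p/."
The remaining constraints (1, 3, 4) are satisfied.

2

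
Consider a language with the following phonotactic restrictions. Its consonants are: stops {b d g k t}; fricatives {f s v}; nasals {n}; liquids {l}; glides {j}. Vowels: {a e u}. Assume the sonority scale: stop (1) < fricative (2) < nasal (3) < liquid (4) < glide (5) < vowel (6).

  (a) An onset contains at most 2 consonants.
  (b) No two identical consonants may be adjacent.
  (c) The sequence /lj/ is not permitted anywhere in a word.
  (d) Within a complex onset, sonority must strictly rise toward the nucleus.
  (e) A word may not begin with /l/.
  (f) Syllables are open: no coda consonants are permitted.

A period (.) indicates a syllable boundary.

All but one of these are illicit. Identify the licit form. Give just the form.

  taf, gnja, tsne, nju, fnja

nju

taf — violates constraint (f): syllable 1 coda /f/ has 1 consonant (> 0) → illicit
gnja — violates constraint (a): syllable 1 onset /gnj/ has 3 consonants (> 2) → illicit
tsne — violates constraint (a): syllable 1 onset /tsn/ has 3 consonants (> 2) → illicit
nju — σ1 onset /nj/ (3→5 rises), coda /∅/ ok → licit
fnja — violates constraint (a): syllable 1 onset /fnj/ has 3 consonants (> 2) → illicit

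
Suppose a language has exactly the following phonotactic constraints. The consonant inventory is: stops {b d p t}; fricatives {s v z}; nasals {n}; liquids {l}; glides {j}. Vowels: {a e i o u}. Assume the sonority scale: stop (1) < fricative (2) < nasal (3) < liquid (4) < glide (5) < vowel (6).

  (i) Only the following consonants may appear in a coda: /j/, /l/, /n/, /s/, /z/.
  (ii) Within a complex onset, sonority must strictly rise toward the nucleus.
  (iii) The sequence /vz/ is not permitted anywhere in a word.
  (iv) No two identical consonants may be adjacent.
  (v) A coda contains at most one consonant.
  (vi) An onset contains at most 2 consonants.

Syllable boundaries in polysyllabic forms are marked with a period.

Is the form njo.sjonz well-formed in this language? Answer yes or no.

no

njo.sjonz — violates constraint (v): syllable 2 coda /nz/ has 2 consonants (> 1) → ill-formed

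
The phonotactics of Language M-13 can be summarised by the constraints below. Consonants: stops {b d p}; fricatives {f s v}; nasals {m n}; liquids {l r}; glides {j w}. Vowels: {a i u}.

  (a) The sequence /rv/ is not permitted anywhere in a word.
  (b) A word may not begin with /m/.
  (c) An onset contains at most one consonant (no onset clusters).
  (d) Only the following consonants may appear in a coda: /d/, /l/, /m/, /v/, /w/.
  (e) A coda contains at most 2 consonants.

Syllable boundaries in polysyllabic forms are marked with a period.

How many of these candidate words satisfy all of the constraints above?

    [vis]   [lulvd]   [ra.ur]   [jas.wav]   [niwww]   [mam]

0

[vis] — violates constraint (d): syllable 1 coda contains /s/, which is not a licensed coda consonant → illicit
[lulvd] — violates constraint (e): syllable 1 coda /lvd/ has 3 consonants (> 2) → illicit
[ra.ur] — violates constraint (d): syllable 2 coda contains /r/, which is not a licensed coda consonant → illicit
[jas.wav] — violates constraint (d): syllable 1 coda contains /s/, which is not a licensed coda consonant → illicit
[niwww] — violates constraint (e): syllable 1 coda /www/ has 3 consonants (> 2) → illicit
[mam] — violates constraint (b): word begins with /m/ → illicit
No form is licit → 0.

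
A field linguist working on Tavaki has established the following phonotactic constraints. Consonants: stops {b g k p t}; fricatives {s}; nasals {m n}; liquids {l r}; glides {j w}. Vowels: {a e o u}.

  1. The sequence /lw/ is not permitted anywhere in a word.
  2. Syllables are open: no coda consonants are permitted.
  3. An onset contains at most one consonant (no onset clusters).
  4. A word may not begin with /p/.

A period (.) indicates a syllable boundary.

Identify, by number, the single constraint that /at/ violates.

2

/at/: syllable 1 coda /t/ has 1 consonant (> 0).
This is a violation of constraint 2: "Syllables are open: no coda consonants are permitted."
The remaining constraints (1, 3, 4) are satisfied.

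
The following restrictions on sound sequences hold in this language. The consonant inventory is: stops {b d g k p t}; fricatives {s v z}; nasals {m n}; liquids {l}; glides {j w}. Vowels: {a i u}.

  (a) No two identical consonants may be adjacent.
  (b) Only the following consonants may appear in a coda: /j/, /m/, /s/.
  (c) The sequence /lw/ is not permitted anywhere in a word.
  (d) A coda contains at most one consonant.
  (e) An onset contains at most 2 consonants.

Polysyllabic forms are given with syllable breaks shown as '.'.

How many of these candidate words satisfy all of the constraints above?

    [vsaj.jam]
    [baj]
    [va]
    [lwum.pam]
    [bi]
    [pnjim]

[vsaj.jam] — violates constraint (a): adjacent identical consonants /jj/ → phonotactically illegal
[baj] — σ1 onset /b/, coda /j/ ok → phonotactically legal
[va] — σ1 onset /v/, coda /∅/ ok → phonotactically legal
[lwum.pam] — violates constraint (c): contains banned sequence /lw/ → phonotactically illegal
[bi] — σ1 onset /b/, coda /∅/ ok → phonotactically legal
[pnjim] — violates constraint (e): syllable 1 onset /pnj/ has 3 consonants (> 2) → phonotactically illegal
Phonotactically legal: [baj], [va], [bi] → 3.

3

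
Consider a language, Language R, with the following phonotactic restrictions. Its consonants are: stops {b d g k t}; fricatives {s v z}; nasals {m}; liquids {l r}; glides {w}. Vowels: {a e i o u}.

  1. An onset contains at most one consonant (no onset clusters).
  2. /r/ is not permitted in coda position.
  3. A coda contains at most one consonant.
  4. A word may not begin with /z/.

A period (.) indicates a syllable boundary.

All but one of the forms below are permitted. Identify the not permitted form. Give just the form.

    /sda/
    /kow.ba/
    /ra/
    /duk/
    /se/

/sda/

/sda/ — violates constraint 1: syllable 1 onset /sd/ has 2 consonants (> 1) → not permitted
/kow.ba/ — σ1 onset /k/, coda /w/ ok; σ2 onset /b/, coda /∅/ ok → permitted
/ra/ — σ1 onset /r/, coda /∅/ ok → permitted
/duk/ — σ1 onset /d/, coda /k/ ok → permitted
/se/ — σ1 onset /s/, coda /∅/ ok → permitted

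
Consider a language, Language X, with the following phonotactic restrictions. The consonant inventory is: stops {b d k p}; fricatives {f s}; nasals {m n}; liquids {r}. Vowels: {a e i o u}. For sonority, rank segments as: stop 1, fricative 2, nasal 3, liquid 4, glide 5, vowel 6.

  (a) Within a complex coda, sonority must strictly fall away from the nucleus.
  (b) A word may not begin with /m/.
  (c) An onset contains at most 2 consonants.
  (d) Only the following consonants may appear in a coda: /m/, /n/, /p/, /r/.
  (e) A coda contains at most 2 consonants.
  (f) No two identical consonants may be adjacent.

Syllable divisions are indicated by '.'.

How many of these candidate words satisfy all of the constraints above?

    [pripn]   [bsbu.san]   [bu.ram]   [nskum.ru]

1

[pripn] — violates constraint (a): syllable 1 coda /pn/: /p/ (stop, 1) → /n/ (nasal, 3) does not fall → illicit
[bsbu.san] — violates constraint (c): syllable 1 onset /bsb/ has 3 consonants (> 2) → illicit
[bu.ram] — σ1 onset /b/, coda /∅/ ok; σ2 onset /r/, coda /m/ ok → licit
[nskum.ru] — violates constraint (c): syllable 1 onset /nsk/ has 3 consonants (> 2) → illicit
Licit: [bu.ram] → 1.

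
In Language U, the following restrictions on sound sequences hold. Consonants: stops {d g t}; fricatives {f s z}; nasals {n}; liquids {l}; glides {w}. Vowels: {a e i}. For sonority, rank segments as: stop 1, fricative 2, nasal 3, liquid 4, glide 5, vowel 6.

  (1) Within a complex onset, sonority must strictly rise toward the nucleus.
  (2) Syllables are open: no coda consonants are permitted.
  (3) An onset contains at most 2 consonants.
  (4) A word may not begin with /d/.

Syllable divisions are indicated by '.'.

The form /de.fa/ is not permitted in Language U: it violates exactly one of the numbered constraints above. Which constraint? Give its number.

4

/de.fa/: word begins with /d/.
This is a violation of constraint 4: "A word may not begin with /d/."
The remaining constraints (1, 2, 3) are satisfied.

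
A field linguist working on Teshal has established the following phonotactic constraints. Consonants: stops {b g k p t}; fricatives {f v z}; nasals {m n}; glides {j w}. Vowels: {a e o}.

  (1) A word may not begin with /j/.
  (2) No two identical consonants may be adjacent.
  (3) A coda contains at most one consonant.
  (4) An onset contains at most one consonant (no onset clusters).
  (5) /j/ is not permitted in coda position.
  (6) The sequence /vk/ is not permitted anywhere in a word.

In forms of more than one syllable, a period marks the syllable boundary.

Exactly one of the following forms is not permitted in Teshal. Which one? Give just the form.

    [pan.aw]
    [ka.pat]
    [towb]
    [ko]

[towb]

[pan.aw] — σ1 onset /p/, coda /n/ ok; σ2 onset /∅/, coda /w/ ok → permitted
[ka.pat] — σ1 onset /k/, coda /∅/ ok; σ2 onset /p/, coda /t/ ok → permitted
[towb] — violates constraint 3: syllable 1 coda /wb/ has 2 consonants (> 1) → not permitted
[ko] — σ1 onset /k/, coda /∅/ ok → permitted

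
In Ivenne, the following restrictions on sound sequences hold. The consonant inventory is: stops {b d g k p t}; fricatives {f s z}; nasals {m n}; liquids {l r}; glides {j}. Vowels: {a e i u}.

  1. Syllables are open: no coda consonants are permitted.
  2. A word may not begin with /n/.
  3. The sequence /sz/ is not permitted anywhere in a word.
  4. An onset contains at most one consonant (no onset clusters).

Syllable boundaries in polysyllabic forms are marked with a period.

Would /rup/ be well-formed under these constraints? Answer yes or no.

no

/rup/ — violates constraint 1: syllable 1 coda /p/ has 1 consonant (> 0) → ill-formed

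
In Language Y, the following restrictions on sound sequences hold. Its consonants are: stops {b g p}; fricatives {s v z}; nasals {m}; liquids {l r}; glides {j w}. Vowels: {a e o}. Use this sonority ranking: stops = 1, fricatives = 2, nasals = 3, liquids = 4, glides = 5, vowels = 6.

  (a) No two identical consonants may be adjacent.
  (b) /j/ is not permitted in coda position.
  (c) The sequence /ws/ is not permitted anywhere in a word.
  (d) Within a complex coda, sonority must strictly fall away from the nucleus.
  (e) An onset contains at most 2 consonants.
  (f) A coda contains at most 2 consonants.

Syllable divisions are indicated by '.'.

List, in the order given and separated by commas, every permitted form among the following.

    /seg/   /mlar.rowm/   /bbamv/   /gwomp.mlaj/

/seg/ — σ1 onset /s/, coda /g/ ok → permitted
/mlar.rowm/ — violates constraint (a): adjacent identical consonants /rr/ → not permitted
/bbamv/ — violates constraint (a): adjacent identical consonants /bb/ → not permitted
/gwomp.mlaj/ — violates constraint (b): syllable 2 coda contains /j/ → not permitted

/seg/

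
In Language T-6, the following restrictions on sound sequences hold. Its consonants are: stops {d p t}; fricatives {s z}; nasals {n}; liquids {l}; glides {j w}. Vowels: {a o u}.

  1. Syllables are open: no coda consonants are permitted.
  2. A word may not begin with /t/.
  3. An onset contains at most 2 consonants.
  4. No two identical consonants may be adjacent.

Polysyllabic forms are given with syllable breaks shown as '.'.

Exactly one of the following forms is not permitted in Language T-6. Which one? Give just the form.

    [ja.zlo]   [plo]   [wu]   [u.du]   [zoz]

[zoz]

[ja.zlo] — σ1 onset /j/, coda /∅/ ok; σ2 onset /zl/ (2C), coda /∅/ ok → permitted
[plo] — σ1 onset /pl/ (2C), coda /∅/ ok → permitted
[wu] — σ1 onset /w/, coda /∅/ ok → permitted
[u.du] — σ1 onset /∅/, coda /∅/ ok; σ2 onset /d/, coda /∅/ ok → permitted
[zoz] — violates constraint 1: syllable 1 coda /z/ has 1 consonant (> 0) → not permitted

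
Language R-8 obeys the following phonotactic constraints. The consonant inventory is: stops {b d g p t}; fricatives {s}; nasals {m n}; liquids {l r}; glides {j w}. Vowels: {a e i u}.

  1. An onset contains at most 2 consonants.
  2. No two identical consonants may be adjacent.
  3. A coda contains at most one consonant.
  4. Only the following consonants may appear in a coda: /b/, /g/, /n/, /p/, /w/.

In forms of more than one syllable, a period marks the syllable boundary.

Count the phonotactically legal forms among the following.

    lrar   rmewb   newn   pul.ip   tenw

0

lrar — violates constraint 4: syllable 1 coda contains /r/, which is not a licensed coda consonant → phonotactically illegal
rmewb — violates constraint 3: syllable 1 coda /wb/ has 2 consonants (> 1) → phonotactically illegal
newn — violates constraint 3: syllable 1 coda /wn/ has 2 consonants (> 1) → phonotactically illegal
pul.ip — violates constraint 4: syllable 1 coda contains /l/, which is not a licensed coda consonant → phonotactically illegal
tenw — violates constraint 3: syllable 1 coda /nw/ has 2 consonants (> 1) → phonotactically illegal
No form is phonotactically legal → 0.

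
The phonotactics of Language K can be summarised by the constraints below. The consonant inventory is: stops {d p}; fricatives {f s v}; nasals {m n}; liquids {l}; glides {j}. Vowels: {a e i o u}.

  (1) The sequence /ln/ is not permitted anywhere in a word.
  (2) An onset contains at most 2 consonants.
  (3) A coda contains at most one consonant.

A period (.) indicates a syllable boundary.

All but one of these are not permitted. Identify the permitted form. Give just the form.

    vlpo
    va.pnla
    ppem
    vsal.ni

ppem

vlpo — violates constraint 2: syllable 1 onset /vlp/ has 3 consonants (> 2) → not permitted
va.pnla — violates constraint 2: syllable 2 onset /pnl/ has 3 consonants (> 2) → not permitted
ppem — σ1 onset /pp/ (2C), coda /m/ ok → permitted
vsal.ni — violates constraint 1: contains banned sequence /ln/ → not permitted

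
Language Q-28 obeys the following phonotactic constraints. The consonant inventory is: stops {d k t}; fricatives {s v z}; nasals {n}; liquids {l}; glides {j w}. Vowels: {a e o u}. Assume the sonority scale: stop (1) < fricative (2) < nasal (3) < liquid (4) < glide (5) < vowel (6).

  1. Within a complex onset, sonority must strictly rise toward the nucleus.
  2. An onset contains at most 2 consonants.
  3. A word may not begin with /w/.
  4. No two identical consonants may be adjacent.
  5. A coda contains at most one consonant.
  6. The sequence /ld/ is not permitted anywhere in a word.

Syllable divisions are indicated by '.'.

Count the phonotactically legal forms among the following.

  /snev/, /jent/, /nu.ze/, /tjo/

/snev/ — σ1 onset /sn/ (2→3 rises), coda /v/ ok → phonotactically legal
/jent/ — violates constraint 5: syllable 1 coda /nt/ has 2 consonants (> 1) → phonotactically illegal
/nu.ze/ — σ1 onset /n/, coda /∅/ ok; σ2 onset /z/, coda /∅/ ok → phonotactically legal
/tjo/ — σ1 onset /tj/ (1→5 rises), coda /∅/ ok → phonotactically legal
Phonotactically legal: /snev/, /nu.ze/, /tjo/ → 3.

3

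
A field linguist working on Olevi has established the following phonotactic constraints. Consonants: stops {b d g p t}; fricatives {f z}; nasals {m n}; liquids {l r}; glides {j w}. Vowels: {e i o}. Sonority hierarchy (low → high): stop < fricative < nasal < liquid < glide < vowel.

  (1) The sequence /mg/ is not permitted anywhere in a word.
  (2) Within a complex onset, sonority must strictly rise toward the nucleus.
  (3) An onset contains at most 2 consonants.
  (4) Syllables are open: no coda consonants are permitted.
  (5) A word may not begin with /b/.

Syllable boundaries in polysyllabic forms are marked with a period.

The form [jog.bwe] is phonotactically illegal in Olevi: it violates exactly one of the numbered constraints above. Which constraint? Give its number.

4

[jog.bwe]: syllable 1 coda /g/ has 1 consonant (> 0).
This is a violation of constraint 4: "Syllables are open: no coda consonants are permitted."
The remaining constraints (1, 2, 3, 5) are satisfied.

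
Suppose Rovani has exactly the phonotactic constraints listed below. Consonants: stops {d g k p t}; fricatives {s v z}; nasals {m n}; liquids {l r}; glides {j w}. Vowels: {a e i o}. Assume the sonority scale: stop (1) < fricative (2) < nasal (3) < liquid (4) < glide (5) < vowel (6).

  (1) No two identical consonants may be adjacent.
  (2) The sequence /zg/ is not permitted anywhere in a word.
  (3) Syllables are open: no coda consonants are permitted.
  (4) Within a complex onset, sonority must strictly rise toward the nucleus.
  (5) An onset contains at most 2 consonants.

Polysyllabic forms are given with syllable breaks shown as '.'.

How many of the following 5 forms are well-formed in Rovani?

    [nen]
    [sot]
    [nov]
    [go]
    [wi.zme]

2

[nen] — violates constraint 3: syllable 1 coda /n/ has 1 consonant (> 0) → ill-formed
[sot] — violates constraint 3: syllable 1 coda /t/ has 1 consonant (> 0) → ill-formed
[nov] — violates constraint 3: syllable 1 coda /v/ has 1 consonant (> 0) → ill-formed
[go] — σ1 onset /g/, coda /∅/ ok → well-formed
[wi.zme] — σ1 onset /w/, coda /∅/ ok; σ2 onset /zm/ (2→3 rises), coda /∅/ ok → well-formed
Well-formed: [go], [wi.zme] → 2.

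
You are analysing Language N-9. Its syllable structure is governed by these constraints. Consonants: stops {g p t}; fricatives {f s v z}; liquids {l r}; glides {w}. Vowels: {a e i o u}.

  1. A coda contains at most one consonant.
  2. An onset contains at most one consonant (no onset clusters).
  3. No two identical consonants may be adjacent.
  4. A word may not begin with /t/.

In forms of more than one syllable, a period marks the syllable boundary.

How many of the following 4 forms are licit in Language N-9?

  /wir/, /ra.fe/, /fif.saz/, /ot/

/wir/ — σ1 onset /w/, coda /r/ ok → licit
/ra.fe/ — σ1 onset /r/, coda /∅/ ok; σ2 onset /f/, coda /∅/ ok → licit
/fif.saz/ — σ1 onset /f/, coda /f/ ok; σ2 onset /s/, coda /z/ ok → licit
/ot/ — σ1 onset /∅/, coda /t/ ok → licit
Licit: /wir/, /ra.fe/, /fif.saz/, /ot/ → 4.

4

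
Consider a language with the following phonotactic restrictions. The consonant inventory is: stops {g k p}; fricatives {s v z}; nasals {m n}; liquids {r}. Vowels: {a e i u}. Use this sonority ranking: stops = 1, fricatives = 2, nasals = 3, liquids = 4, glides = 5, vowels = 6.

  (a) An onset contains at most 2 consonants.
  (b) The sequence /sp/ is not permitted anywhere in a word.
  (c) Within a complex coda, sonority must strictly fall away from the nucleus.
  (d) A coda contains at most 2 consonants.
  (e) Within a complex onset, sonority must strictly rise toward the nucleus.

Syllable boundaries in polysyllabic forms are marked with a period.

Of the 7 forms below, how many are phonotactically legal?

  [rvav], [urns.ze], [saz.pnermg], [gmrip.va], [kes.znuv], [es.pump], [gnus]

2

[rvav] — violates constraint (e): syllable 1 onset /rv/: /r/ (liquid, 4) → /v/ (fricative, 2) does not rise → phonotactically illegal
[urns.ze] — violates constraint (d): syllable 1 coda /rns/ has 3 consonants (> 2) → phonotactically illegal
[saz.pnermg] — violates constraint (d): syllable 2 coda /rmg/ has 3 consonants (> 2) → phonotactically illegal
[gmrip.va] — violates constraint (a): syllable 1 onset /gmr/ has 3 consonants (> 2) → phonotactically illegal
[kes.znuv] — σ1 onset /k/, coda /s/ ok; σ2 onset /zn/ (2→3 rises), coda /v/ ok → phonotactically legal
[es.pump] — violates constraint (b): contains banned sequence /sp/ → phonotactically illegal
[gnus] — σ1 onset /gn/ (1→3 rises), coda /s/ ok → phonotactically legal
Phonotactically legal: [kes.znuv], [gnus] → 2.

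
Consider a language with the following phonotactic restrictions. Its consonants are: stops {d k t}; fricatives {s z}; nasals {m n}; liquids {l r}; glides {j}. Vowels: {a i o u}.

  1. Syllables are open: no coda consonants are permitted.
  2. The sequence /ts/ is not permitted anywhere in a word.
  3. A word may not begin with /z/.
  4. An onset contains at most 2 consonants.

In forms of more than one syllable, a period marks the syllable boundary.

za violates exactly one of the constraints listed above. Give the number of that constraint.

3

za: word begins with /z/.
This is a violation of constraint 3: "A word may not begin with /z/."
The remaining constraints (1, 2, 4) are satisfied.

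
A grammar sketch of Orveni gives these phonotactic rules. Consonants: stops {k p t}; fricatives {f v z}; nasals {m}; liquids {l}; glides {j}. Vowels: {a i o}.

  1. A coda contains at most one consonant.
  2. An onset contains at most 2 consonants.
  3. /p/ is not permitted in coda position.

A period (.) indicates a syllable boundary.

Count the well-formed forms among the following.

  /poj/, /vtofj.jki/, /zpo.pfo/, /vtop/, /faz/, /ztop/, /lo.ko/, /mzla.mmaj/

/poj/ — σ1 onset /p/, coda /j/ ok → well-formed
/vtofj.jki/ — violates constraint 1: syllable 1 coda /fj/ has 2 consonants (> 1) → ill-formed
/zpo.pfo/ — σ1 onset /zp/ (2C), coda /∅/ ok; σ2 onset /pf/ (2C), coda /∅/ ok → well-formed
/vtop/ — violates constraint 3: syllable 1 coda contains /p/ → ill-formed
/faz/ — σ1 onset /f/, coda /z/ ok → well-formed
/ztop/ — violates constraint 3: syllable 1 coda contains /p/ → ill-formed
/lo.ko/ — σ1 onset /l/, coda /∅/ ok; σ2 onset /k/, coda /∅/ ok → well-formed
/mzla.mmaj/ — violates constraint 2: syllable 1 onset /mzl/ has 3 consonants (> 2) → ill-formed
Well-formed: /poj/, /zpo.pfo/, /faz/, /lo.ko/ → 4.

4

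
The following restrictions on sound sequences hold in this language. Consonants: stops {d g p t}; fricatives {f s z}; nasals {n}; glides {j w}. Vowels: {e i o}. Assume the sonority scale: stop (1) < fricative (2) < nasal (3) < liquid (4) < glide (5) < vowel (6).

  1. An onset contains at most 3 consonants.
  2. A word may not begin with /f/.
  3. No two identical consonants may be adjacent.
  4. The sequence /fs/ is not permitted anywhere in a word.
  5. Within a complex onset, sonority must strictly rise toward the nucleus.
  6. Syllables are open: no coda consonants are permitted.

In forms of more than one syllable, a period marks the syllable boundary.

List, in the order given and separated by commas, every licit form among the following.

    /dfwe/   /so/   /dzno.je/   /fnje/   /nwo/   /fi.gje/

/dfwe/, /so/, /dzno.je/, /nwo/

/dfwe/ — σ1 onset /dfw/ (1→2→5 rises), coda /∅/ ok → licit
/so/ — σ1 onset /s/, coda /∅/ ok → licit
/dzno.je/ — σ1 onset /dzn/ (1→2→3 rises), coda /∅/ ok; σ2 onset /j/, coda /∅/ ok → licit
/fnje/ — violates constraint 2: word begins with /f/ → illicit
/nwo/ — σ1 onset /nw/ (3→5 rises), coda /∅/ ok → licit
/fi.gje/ — violates constraint 2: word begins with /f/ → illicit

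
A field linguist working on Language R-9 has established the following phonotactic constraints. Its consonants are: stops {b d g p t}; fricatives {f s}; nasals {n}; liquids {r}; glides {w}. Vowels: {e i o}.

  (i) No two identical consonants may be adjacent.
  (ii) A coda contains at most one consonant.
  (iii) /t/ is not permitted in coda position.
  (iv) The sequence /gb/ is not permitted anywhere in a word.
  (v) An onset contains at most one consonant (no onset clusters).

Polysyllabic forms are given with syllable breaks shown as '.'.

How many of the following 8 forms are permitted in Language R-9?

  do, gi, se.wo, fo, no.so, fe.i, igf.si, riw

do — σ1 onset /d/, coda /∅/ ok → permitted
gi — σ1 onset /g/, coda /∅/ ok → permitted
se.wo — σ1 onset /s/, coda /∅/ ok; σ2 onset /w/, coda /∅/ ok → permitted
fo — σ1 onset /f/, coda /∅/ ok → permitted
no.so — σ1 onset /n/, coda /∅/ ok; σ2 onset /s/, coda /∅/ ok → permitted
fe.i — σ1 onset /f/, coda /∅/ ok; σ2 onset /∅/, coda /∅/ ok → permitted
igf.si — violates constraint (ii): syllable 1 coda /gf/ has 2 consonants (> 1) → not permitted
riw — σ1 onset /r/, coda /w/ ok → permitted
Permitted: do, gi, se.wo, fo, no.so, fe.i, riw → 7.

7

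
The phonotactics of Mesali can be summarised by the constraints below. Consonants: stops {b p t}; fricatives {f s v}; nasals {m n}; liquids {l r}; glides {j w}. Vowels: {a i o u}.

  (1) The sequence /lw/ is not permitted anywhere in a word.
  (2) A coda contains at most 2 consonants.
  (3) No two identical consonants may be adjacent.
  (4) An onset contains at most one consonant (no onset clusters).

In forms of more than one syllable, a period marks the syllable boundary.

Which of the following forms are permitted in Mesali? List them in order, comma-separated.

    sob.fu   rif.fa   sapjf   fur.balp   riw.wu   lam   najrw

sob.fu, fur.balp, lam

sob.fu — σ1 onset /s/, coda /b/ ok; σ2 onset /f/, coda /∅/ ok → permitted
rif.fa — violates constraint 3: adjacent identical consonants /ff/ → not permitted
sapjf — violates constraint 2: syllable 1 coda /pjf/ has 3 consonants (> 2) → not permitted
fur.balp — σ1 onset /f/, coda /r/ ok; σ2 onset /b/, coda /lp/ (2C) ok → permitted
riw.wu — violates constraint 3: adjacent identical consonants /ww/ → not permitted
lam — σ1 onset /l/, coda /m/ ok → permitted
najrw — violates constraint 2: syllable 1 coda /jrw/ has 3 consonants (> 2) → not permitted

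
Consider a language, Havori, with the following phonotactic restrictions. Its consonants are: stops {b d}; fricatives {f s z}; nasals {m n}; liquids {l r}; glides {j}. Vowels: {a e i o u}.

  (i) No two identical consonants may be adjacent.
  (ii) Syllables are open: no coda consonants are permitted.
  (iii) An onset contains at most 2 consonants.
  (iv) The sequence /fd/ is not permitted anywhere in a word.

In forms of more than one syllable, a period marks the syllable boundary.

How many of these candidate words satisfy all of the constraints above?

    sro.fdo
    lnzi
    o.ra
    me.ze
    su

sro.fdo — violates constraint (iv): contains banned sequence /fd/ → ill-formed
lnzi — violates constraint (iii): syllable 1 onset /lnz/ has 3 consonants (> 2) → ill-formed
o.ra — σ1 onset /∅/, coda /∅/ ok; σ2 onset /r/, coda /∅/ ok → well-formed
me.ze — σ1 onset /m/, coda /∅/ ok; σ2 onset /z/, coda /∅/ ok → well-formed
su — σ1 onset /s/, coda /∅/ ok → well-formed
Well-formed: o.ra, me.ze, su → 3.

3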